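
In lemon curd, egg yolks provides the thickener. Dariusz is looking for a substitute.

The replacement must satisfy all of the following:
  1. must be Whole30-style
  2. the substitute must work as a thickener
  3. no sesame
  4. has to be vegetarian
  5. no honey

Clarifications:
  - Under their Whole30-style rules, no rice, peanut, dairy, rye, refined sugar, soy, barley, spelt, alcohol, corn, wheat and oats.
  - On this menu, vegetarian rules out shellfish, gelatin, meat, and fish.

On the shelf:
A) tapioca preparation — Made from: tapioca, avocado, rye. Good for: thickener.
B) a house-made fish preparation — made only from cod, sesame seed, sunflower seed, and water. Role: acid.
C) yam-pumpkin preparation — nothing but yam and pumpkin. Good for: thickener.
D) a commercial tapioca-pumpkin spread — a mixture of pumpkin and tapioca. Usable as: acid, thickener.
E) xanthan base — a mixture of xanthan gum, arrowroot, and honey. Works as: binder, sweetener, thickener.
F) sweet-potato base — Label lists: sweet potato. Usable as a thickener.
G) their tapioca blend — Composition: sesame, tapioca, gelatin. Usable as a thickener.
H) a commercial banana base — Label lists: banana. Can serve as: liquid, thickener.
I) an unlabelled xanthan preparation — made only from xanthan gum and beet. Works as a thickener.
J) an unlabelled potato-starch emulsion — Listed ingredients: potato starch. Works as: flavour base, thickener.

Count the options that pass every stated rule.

6

A: has rye, so not Whole30-style — reject
B: not usable as a thickener; has cod, so not vegetarian (and 1 more) — no
C: only yam and pumpkin; none excluded — keep
D: works as a thickener, no sesame, vegetarian — keep
E: has honey, so not honey-free — no
F: every rule checks out — keep
G: has gelatin, so not vegetarian; has sesame, so not sesame-free — out
H: every rule checks out — OK
I: every rule checks out — keep
J: works as a thickener, Whole30-style, vegetarian — keep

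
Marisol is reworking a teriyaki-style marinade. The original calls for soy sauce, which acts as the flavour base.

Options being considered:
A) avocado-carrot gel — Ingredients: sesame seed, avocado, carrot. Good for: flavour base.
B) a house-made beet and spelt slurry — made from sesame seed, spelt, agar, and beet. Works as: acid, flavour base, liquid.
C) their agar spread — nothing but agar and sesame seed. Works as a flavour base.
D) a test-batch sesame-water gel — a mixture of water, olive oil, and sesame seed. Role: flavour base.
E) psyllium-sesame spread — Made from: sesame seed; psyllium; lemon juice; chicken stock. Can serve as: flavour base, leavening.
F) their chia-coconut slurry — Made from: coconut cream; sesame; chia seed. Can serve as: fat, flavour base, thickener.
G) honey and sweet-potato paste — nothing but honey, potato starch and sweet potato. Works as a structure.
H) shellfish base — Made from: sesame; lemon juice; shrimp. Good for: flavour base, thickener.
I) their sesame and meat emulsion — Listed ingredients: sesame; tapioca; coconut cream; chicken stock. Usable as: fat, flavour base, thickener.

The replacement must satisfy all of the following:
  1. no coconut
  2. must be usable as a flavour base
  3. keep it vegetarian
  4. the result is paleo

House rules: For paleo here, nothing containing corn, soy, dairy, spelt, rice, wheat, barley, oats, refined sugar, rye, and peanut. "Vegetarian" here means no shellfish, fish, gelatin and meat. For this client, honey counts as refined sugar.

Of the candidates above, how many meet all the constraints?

3

A: only sesame seed, carrot, and avocado; none excluded — valid
B: has spelt, so not paleo — no
C: vegetarian, no coconut — keep
D: only sesame seed, olive oil, and water; none excluded — valid
E: has chicken stock, so not vegetarian — out
F: has coconut cream, so not coconut-free — no
G: not usable as a flavour base; has honey, so not paleo — no
H: has shrimp, so not vegetarian — reject
I: has chicken stock, so not vegetarian; has coconut cream, so not coconut-free — no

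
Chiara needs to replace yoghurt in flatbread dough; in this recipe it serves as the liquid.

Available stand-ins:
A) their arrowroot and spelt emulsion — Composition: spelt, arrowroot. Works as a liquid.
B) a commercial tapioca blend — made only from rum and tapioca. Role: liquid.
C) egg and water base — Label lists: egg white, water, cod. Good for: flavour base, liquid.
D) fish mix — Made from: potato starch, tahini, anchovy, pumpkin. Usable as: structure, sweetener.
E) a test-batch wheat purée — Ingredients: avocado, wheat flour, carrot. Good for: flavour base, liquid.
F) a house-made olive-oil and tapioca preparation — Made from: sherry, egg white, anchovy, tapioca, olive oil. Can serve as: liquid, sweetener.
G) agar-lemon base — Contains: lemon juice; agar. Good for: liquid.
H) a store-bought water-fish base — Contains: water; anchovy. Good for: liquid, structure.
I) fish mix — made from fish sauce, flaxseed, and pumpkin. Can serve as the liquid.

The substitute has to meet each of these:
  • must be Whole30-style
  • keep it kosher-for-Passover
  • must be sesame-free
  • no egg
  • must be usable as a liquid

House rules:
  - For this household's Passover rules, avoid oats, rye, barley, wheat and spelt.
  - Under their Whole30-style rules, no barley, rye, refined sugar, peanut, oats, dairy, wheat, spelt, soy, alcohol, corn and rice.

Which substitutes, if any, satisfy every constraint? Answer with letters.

G, H, I

A: has spelt, so not kosher-for-Passover; has spelt, so not Whole30-style — out
B: has rum, so not Whole30-style — reject
C: has egg white, so not egg-free — out
D: not usable as a liquid; has tahini, so not sesame-free — out
E: has wheat flour, so not kosher-for-Passover; has wheat flour, so not Whole30-style — reject
F: has sherry, so not Whole30-style; has egg white, so not egg-free — out
G: only lemon juice and agar; none excluded — OK
H: nothing on the exclusion list — valid
I: only fish sauce, pumpkin, and flaxseed; none excluded — OK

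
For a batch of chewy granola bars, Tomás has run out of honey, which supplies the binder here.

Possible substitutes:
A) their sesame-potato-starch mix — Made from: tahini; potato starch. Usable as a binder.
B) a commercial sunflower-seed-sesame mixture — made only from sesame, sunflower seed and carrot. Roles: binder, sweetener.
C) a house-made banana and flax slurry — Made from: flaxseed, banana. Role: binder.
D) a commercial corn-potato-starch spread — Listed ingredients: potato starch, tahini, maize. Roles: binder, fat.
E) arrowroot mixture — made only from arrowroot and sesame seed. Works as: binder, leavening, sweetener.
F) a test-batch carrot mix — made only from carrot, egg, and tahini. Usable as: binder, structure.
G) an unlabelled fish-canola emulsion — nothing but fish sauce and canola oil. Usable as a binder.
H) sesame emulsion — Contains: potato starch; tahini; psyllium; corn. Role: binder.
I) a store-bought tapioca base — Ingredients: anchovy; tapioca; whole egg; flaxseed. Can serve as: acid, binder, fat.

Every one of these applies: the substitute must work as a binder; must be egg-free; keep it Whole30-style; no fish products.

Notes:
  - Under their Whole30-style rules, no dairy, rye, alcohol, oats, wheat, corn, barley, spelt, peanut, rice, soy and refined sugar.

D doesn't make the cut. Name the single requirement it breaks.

Whole30-style

usable as a binder: satisfied
Whole30-style: has maize — fails
egg-free: satisfied
fish-free: satisfied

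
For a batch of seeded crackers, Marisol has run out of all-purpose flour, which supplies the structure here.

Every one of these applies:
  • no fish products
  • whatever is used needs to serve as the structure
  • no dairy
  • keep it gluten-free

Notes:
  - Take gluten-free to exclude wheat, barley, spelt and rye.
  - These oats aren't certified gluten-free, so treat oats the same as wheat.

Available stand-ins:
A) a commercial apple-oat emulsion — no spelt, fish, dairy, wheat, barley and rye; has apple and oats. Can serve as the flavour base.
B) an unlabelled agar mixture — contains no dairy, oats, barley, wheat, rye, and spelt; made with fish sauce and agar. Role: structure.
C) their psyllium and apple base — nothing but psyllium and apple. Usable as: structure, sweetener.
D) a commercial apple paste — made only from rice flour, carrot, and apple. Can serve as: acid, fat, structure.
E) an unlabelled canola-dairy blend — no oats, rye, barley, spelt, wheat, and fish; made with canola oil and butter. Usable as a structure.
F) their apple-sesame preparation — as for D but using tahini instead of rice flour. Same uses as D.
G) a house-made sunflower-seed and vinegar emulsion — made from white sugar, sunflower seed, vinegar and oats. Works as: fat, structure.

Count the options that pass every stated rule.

A: not usable as a structure; has oats, so not gluten-free — no
B: has fish sauce, so not fish-free — out
C: works as a structure, gluten-free, no dairy — valid
D: all constraints satisfied — valid
E: has butter, so not dairy-free — no
F: every rule checks out — OK
G: has oats, so not gluten-free — reject

3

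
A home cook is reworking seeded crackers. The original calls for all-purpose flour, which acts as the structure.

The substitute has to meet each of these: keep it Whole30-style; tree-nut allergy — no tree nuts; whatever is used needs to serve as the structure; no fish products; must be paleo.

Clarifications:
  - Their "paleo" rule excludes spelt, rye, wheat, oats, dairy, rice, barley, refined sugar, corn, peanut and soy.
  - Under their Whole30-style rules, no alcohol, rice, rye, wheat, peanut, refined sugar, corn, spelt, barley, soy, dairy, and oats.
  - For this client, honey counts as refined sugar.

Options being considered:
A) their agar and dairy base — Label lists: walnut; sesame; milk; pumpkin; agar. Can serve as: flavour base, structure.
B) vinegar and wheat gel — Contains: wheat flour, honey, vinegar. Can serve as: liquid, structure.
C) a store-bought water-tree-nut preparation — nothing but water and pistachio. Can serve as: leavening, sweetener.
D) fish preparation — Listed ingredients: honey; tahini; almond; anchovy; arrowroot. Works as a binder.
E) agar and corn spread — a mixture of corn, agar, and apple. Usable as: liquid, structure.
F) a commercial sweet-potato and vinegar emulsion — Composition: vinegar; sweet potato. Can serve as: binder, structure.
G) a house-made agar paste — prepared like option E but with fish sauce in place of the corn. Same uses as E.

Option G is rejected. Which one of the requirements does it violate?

fish-free

usable as a structure: satisfied
paleo: satisfied
Whole30-style: satisfied
tree-nut-free: satisfied
fish-free: has fish sauce — fails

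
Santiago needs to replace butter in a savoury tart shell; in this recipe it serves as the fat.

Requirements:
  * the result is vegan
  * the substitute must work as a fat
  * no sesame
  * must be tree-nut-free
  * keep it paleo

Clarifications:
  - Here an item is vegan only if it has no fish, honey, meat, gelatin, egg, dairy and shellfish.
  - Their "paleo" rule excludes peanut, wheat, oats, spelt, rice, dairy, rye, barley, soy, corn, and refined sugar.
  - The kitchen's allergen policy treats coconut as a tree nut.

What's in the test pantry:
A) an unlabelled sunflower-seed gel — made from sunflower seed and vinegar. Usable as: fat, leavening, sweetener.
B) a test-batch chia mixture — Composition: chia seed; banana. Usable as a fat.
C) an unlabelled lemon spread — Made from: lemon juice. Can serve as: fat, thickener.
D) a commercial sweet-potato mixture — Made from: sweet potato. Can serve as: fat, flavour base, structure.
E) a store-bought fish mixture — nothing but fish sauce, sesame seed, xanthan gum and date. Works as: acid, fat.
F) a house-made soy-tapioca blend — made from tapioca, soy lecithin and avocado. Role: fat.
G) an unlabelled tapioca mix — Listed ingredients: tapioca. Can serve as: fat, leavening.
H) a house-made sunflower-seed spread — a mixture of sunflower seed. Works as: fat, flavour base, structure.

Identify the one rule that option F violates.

paleo

usable as a fat: satisfied
vegan: satisfied
paleo: has soy lecithin — fails
tree-nut-free: satisfied
sesame-free: satisfied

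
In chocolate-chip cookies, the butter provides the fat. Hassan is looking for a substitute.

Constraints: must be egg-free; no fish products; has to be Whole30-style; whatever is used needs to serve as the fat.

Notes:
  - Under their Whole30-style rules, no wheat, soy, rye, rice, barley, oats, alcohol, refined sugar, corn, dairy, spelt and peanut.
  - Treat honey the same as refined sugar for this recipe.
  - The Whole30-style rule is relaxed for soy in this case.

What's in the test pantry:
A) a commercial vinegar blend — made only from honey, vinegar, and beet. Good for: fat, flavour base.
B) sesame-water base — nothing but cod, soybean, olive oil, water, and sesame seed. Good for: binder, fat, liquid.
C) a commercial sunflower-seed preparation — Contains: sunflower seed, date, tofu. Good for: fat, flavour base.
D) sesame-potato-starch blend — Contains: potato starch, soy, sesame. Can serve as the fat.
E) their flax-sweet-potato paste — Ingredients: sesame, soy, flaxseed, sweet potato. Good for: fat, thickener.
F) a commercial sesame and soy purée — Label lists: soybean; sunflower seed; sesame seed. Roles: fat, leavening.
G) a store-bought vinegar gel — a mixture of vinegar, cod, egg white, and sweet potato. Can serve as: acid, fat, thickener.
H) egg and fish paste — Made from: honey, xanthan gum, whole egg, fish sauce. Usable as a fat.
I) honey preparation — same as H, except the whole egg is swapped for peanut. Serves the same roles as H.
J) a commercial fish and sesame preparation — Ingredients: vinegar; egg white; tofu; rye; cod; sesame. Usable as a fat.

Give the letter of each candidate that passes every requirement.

C, D, E, F

A: has honey, so not Whole30-style — no
B: has cod, so not fish-free — no
C: soy is permitted under the Whole30-style carve-out; nothing else excluded — keep
D: soy is permitted under the Whole30-style carve-out; nothing else excluded — valid
E: soy is permitted under the Whole30-style carve-out; nothing else excluded — valid
F: soy is permitted under the Whole30-style carve-out; nothing else excluded — keep
G: has cod, so not fish-free; has egg white, so not egg-free — no
H: has honey, so not Whole30-style; has fish sauce, so not fish-free (and 1 more) — reject
I: has honey, so not Whole30-style; has fish sauce, so not fish-free — no
J: has rye, so not Whole30-style; has cod, so not fish-free (and 1 more) — out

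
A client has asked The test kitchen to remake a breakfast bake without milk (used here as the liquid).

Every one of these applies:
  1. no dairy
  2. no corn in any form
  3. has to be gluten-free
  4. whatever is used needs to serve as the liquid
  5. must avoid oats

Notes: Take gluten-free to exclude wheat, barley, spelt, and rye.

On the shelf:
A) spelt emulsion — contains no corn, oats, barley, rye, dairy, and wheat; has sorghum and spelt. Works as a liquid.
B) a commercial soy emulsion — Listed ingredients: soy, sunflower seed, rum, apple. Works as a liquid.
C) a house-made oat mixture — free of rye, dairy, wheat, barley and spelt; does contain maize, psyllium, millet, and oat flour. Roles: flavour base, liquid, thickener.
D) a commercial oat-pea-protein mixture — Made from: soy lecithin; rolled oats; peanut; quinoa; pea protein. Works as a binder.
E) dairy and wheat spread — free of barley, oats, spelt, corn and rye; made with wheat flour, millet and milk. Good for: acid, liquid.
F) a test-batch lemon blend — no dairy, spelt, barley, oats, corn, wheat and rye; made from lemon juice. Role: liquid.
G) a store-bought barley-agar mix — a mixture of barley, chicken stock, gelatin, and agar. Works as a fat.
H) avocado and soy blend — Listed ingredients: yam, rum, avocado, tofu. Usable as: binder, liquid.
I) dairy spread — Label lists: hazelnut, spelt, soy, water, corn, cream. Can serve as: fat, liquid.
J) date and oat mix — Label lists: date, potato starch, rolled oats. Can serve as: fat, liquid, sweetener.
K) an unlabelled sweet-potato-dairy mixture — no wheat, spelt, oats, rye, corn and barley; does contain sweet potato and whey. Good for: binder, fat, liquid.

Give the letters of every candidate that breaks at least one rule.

A, C, D, E, G, I, J, K

A: has spelt, so not gluten-free — no
B: all constraints satisfied — keep
C: has maize, so not corn-free; has oat flour, so not oat-free — no
D: not usable as a liquid; has rolled oats, so not oat-free — reject
E: has wheat flour, so not gluten-free; has milk, so not dairy-free — out
F: no dairy, gluten-free — OK
G: not usable as a liquid; has barley, so not gluten-free — no
H: no oats, no corn — valid
I: has spelt, so not gluten-free; has corn, so not corn-free (and 1 more) — reject
J: has rolled oats, so not oat-free — out
K: has whey, so not dairy-free — reject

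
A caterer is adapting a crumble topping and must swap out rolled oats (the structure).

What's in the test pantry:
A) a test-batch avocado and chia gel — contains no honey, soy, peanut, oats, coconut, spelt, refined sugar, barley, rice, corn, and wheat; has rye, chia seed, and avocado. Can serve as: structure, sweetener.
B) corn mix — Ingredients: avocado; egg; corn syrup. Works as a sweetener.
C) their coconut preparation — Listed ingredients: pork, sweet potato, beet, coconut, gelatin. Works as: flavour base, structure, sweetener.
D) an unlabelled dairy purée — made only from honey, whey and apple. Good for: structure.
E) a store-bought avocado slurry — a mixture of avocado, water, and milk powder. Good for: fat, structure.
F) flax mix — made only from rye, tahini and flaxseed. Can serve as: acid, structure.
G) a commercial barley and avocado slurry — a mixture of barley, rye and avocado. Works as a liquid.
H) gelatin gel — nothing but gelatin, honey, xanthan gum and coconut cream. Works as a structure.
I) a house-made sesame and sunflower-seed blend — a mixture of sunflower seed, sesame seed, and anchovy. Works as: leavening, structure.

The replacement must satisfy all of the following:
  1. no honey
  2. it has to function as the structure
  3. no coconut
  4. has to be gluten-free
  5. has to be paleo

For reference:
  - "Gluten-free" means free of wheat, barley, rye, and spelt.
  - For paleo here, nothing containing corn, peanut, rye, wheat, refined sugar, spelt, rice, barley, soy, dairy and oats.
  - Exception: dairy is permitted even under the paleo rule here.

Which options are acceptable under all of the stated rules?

A: has rye, so not gluten-free; has rye, so not paleo — out
B: not usable as a structure; has corn syrup, so not paleo — reject
C: has coconut, so not coconut-free — reject
D: has honey, so not honey-free — no
E: dairy is permitted under the paleo carve-out; nothing else excluded — keep
F: has rye, so not gluten-free; has rye, so not paleo — no
G: not usable as a structure; has barley, so not gluten-free (and 1 more) — no
H: has coconut cream, so not coconut-free; has honey, so not honey-free — no
I: works as a structure, no honey, gluten-free — valid

E, I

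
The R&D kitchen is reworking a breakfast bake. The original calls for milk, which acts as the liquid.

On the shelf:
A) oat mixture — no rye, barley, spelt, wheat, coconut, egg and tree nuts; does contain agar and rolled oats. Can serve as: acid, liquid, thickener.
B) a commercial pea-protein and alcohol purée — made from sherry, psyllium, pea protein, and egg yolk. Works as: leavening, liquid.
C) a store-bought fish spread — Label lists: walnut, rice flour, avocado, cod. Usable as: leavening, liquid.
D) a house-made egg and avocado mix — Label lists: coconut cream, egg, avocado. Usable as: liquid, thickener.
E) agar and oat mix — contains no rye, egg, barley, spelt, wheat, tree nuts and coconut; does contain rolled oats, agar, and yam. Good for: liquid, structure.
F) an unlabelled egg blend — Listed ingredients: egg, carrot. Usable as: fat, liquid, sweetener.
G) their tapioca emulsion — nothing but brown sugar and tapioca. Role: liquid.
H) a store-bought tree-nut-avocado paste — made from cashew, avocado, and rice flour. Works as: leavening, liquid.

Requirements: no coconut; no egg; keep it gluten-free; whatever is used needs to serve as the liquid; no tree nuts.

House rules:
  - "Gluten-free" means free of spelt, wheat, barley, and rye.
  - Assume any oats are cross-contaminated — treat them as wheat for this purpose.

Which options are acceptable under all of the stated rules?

G

A: has rolled oats, so not gluten-free — no
B: has egg yolk, so not egg-free — no
C: has walnut, so not tree-nut-free — reject
D: has egg, so not egg-free; has coconut cream, so not coconut-free — reject
E: has rolled oats, so not gluten-free — no
F: has egg, so not egg-free — reject
G: all constraints satisfied — keep
H: has cashew, so not tree-nut-free — out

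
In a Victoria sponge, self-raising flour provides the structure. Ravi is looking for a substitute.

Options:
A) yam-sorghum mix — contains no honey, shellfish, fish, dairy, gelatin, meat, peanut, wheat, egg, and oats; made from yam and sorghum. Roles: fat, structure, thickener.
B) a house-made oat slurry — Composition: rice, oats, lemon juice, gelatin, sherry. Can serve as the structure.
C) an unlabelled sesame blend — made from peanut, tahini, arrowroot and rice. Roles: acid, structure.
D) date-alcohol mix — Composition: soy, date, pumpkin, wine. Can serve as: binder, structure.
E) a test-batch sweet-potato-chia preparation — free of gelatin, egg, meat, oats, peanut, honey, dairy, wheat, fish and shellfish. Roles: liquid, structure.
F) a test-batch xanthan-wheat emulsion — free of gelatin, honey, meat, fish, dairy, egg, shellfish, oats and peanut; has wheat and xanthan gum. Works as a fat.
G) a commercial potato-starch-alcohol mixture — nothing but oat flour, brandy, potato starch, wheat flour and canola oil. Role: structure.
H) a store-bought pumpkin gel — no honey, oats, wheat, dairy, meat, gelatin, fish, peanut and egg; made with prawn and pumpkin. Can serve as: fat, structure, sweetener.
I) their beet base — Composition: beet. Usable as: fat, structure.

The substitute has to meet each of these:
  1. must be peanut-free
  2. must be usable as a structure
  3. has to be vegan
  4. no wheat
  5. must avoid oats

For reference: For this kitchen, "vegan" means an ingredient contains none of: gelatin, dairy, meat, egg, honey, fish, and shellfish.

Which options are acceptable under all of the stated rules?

A: no oats, no peanut — valid
B: has gelatin, so not vegan; has oats, so not oat-free — reject
C: has peanut, so not peanut-free — reject
D: wine and soy etc. — none of it excluded — valid
E: works as a structure, no oats, no peanut — OK
F: not usable as a structure; has wheat, so not wheat-free — out
G: has wheat flour, so not wheat-free; has oat flour, so not oat-free — reject
H: has prawn, so not vegan — out
I: every rule checks out — OK

A, D, E, I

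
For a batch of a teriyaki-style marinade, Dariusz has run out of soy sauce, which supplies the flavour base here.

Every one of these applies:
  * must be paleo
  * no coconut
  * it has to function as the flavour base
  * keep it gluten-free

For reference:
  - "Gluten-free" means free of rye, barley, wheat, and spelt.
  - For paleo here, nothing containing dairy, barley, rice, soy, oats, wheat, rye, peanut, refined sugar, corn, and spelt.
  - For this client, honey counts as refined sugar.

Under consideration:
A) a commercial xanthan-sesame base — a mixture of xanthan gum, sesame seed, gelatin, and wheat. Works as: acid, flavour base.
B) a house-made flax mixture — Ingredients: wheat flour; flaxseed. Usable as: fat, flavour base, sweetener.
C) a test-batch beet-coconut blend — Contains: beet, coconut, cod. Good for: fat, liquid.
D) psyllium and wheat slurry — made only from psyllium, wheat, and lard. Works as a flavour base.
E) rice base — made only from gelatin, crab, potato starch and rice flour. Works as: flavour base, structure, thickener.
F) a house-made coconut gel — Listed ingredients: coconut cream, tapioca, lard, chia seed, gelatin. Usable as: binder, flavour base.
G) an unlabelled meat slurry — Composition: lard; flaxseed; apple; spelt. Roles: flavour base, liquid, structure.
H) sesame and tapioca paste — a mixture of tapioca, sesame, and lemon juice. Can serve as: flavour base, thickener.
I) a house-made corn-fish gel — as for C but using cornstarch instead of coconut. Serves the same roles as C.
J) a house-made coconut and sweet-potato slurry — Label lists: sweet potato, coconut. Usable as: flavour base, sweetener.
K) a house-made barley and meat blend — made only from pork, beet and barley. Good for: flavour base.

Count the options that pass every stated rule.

1

A: has wheat, so not gluten-free; has wheat, so not paleo — reject
B: has wheat flour, so not gluten-free; has wheat flour, so not paleo — no
C: not usable as a flavour base; has coconut, so not coconut-free — no
D: has wheat, so not gluten-free; has wheat, so not paleo — no
E: has rice flour, so not paleo — reject
F: has coconut cream, so not coconut-free — out
G: has spelt, so not gluten-free; has spelt, so not paleo — out
H: all constraints satisfied — keep
I: not usable as a flavour base; has cornstarch, so not paleo — reject
J: has coconut, so not coconut-free — out
K: has barley, so not gluten-free; has barley, so not paleo — no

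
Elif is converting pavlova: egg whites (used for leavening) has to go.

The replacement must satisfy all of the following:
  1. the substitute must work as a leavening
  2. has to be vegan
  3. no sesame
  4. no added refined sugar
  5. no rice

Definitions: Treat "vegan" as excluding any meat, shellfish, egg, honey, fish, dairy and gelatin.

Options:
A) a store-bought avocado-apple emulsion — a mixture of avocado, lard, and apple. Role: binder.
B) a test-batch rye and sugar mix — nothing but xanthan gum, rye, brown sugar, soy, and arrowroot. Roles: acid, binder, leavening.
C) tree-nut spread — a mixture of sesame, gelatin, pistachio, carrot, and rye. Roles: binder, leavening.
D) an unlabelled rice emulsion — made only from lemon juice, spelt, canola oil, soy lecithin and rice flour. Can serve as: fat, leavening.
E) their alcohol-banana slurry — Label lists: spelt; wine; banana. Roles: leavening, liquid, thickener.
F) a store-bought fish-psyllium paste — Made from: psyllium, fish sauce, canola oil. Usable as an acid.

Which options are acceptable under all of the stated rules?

A: not usable as a leavening; has lard, so not vegan — reject
B: has brown sugar, so not no-added-sugar — out
C: has gelatin, so not vegan; has sesame, so not sesame-free — no
D: has rice flour, so not rice-free — reject
E: nothing on the exclusion list — keep
F: not usable as a leavening; has fish sauce, so not vegan — reject

E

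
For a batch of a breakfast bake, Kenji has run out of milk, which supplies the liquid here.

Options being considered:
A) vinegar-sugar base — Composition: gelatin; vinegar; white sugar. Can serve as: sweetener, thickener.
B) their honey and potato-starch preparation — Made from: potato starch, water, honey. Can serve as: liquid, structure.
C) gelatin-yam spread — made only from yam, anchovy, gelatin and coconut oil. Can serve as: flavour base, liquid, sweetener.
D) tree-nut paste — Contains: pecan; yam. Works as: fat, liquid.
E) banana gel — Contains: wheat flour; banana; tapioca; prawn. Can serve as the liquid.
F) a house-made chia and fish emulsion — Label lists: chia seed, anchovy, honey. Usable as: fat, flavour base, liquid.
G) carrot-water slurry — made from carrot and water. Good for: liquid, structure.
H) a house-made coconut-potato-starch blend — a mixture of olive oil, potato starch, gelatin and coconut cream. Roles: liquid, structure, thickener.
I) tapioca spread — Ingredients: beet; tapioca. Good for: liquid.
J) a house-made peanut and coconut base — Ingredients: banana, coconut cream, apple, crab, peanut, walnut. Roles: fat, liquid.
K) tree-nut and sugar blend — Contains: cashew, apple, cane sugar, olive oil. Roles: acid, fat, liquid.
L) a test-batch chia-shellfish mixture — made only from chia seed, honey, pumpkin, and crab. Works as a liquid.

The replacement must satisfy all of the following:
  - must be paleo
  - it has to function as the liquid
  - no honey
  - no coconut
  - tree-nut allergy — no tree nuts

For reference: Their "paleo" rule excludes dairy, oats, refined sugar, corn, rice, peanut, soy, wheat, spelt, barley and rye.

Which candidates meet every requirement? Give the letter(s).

A: not usable as a liquid; has white sugar, so not paleo — reject
B: has honey, so not honey-free — no
C: has coconut oil, so not coconut-free — reject
D: has pecan, so not tree-nut-free — reject
E: has wheat flour, so not paleo — reject
F: has honey, so not honey-free — out
G: only water and carrot; none excluded — keep
H: has coconut cream, so not coconut-free — out
I: only tapioca and beet; none excluded — keep
J: has peanut, so not paleo; has coconut cream, so not coconut-free (and 1 more) — out
K: has cane sugar, so not paleo; has cashew, so not tree-nut-free — reject
L: has honey, so not honey-free — out

G, I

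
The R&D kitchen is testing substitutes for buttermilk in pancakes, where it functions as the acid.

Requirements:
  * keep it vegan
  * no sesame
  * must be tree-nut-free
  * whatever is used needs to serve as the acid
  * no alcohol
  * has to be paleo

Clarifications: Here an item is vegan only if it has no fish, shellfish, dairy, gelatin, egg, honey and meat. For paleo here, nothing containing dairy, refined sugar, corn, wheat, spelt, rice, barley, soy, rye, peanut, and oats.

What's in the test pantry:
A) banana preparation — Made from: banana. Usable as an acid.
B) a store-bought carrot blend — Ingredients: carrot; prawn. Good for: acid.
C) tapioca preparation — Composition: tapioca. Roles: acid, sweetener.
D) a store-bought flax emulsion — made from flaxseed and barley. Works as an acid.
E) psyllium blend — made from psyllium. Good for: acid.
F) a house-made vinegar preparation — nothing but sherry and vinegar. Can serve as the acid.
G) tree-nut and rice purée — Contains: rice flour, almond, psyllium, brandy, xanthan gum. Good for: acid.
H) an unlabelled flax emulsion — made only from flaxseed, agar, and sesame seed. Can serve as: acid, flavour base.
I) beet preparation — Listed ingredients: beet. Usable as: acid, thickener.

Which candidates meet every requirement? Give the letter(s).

A, C, E, I

A: only banana; none excluded — valid
B: has prawn, so not vegan — reject
C: vegan, no alcohol — OK
D: has barley, so not paleo — reject
E: vegan, paleo — valid
F: has sherry, so not alcohol-free — out
G: has rice flour, so not paleo; has brandy, so not alcohol-free (and 1 more) — out
H: has sesame seed, so not sesame-free — no
I: works as an acid, no sesame, no tree nuts — valid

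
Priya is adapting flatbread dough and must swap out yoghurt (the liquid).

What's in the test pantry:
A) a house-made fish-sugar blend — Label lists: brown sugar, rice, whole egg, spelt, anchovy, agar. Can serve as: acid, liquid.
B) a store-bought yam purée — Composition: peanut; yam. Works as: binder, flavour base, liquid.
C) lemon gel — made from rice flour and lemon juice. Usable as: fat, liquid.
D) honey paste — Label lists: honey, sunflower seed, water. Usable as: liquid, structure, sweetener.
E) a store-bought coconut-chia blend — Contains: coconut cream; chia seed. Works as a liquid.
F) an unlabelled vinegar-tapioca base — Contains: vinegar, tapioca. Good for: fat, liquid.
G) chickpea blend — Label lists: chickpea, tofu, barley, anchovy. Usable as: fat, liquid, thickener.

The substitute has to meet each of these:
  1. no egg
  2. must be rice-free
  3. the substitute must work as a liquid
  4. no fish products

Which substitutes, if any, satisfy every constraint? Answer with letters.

A: has whole egg, so not egg-free; has rice, so not rice-free (and 1 more) — no
B: only peanut and yam; none excluded — valid
C: has rice flour, so not rice-free — no
D: no fish, no rice — OK
E: works as a liquid, no rice, no egg — valid
F: works as a liquid, no rice, no egg — OK
G: has anchovy, so not fish-free — reject

B, D, E, F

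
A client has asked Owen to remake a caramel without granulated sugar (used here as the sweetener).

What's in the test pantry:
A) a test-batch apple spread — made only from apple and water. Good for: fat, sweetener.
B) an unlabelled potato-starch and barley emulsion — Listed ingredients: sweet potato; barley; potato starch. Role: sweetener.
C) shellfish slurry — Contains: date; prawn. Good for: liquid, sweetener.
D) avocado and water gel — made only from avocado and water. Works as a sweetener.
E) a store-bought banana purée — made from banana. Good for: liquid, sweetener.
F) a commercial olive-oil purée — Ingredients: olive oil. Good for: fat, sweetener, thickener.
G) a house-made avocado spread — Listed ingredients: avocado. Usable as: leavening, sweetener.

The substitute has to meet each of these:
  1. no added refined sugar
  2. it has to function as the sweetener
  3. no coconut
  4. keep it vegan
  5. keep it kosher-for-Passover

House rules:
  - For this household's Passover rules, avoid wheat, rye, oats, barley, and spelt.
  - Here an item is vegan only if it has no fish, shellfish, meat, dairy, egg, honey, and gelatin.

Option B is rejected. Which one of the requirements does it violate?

kosher-for-Passover

usable as a sweetener: satisfied
kosher-for-Passover: has barley — fails
vegan: satisfied
no-added-sugar: satisfied
coconut-free: satisfied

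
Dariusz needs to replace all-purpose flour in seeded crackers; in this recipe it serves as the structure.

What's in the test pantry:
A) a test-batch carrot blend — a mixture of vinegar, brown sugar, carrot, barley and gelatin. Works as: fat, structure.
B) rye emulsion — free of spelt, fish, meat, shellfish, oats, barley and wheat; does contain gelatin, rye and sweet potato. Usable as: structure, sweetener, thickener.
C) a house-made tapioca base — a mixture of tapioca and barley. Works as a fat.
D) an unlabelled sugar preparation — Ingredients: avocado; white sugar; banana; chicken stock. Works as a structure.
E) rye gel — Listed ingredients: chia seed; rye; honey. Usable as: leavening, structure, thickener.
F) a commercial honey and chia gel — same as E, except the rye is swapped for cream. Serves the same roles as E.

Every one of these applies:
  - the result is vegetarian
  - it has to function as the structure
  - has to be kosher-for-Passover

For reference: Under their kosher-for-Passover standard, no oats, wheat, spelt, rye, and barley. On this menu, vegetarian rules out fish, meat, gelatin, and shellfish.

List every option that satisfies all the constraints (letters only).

A: has barley, so not kosher-for-Passover; has gelatin, so not vegetarian — reject
B: has rye, so not kosher-for-Passover; has gelatin, so not vegetarian — out
C: not usable as a structure; has barley, so not kosher-for-Passover — out
D: has chicken stock, so not vegetarian — no
E: has rye, so not kosher-for-Passover — no
F: works as a structure, vegetarian, kosher-for-Passover — keep

F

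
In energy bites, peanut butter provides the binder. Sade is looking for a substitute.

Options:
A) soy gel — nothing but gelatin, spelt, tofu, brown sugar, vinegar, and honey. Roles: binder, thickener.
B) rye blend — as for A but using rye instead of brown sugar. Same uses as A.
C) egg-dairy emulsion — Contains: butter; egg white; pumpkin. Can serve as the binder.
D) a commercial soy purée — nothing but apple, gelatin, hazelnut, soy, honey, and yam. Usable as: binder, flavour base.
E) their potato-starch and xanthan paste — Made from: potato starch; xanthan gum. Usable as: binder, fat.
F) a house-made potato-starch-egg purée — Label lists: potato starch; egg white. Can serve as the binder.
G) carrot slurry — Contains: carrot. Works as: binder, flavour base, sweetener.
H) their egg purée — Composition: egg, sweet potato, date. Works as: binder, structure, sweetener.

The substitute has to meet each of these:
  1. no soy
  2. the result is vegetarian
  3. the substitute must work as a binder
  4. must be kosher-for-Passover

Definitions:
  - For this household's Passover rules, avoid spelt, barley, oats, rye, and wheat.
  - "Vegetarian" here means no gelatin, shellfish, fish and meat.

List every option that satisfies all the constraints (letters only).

A: has spelt, so not kosher-for-Passover; has gelatin, so not vegetarian (and 1 more) — reject
B: has rye, so not kosher-for-Passover; has gelatin, so not vegetarian (and 1 more) — out
C: nothing on the exclusion list — keep
D: has gelatin, so not vegetarian; has soy, so not soy-free — reject
E: vegetarian, kosher-for-Passover — keep
F: only egg white and potato starch; none excluded — valid
G: no soy, kosher-for-Passover — valid
H: all constraints satisfied — valid

C, E, F, G, H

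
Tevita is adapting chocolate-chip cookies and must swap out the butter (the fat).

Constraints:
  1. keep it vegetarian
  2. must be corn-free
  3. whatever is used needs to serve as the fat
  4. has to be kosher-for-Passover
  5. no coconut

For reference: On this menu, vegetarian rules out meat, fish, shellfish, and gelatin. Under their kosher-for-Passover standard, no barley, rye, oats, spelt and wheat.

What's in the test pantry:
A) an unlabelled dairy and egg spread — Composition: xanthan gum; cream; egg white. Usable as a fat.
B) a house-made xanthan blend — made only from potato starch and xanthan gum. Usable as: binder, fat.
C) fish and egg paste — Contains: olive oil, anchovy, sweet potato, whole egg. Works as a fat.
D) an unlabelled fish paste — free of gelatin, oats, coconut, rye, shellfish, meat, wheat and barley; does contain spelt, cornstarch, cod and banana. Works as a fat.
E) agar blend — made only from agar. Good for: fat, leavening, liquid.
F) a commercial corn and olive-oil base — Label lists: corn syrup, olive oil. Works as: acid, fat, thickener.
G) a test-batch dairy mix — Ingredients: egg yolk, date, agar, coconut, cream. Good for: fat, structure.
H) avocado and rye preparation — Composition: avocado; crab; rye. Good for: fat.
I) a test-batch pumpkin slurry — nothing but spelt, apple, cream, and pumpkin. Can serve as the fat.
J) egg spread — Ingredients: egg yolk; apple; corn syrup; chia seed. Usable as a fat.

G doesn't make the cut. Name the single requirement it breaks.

usable as a fat: satisfied
vegetarian: satisfied
kosher-for-Passover: satisfied
corn-free: satisfied
coconut-free: has coconut — fails

coconut-free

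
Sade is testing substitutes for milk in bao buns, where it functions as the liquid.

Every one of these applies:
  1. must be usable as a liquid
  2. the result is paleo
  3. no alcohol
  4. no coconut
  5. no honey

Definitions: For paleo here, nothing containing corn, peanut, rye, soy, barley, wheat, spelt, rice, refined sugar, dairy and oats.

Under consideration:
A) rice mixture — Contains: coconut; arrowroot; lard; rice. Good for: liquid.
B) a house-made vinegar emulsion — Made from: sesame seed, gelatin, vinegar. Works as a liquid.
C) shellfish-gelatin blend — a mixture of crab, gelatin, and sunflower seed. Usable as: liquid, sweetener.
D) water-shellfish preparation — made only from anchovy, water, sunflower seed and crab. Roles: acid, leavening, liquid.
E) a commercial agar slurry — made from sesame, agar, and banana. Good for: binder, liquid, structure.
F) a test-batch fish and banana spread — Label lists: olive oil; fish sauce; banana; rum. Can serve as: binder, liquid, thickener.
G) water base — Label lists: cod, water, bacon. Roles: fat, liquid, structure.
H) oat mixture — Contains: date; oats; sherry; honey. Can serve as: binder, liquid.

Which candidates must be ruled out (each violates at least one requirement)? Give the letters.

A: has rice, so not paleo; has coconut, so not coconut-free — reject
B: only gelatin, sesame seed, and vinegar; none excluded — valid
C: no coconut, paleo — valid
D: no alcohol, no coconut — valid
E: works as a liquid, no alcohol, no coconut — keep
F: has rum, so not alcohol-free — no
G: every rule checks out — keep
H: has oats, so not paleo; has sherry, so not alcohol-free (and 1 more) — out

A, F, H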